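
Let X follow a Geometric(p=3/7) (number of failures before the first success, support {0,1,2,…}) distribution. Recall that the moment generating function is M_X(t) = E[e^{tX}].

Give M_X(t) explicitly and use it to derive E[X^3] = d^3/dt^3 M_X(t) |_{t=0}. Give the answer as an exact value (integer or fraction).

E[X^3] = d^3M/dt^3 |_{t=0} = 236/9

M_X(t) = 3/(7*(1 - 4*e^(t)/7))
dM/dt = 12*e^(t)/(16*e^(2*t) - 56*e^(t) + 49)
d^2M/dt^2 = (-48*e^(2*t) - 84*e^(t))/(64*e^(3*t) - 336*e^(2*t) + 588*e^(t) - 343)
d^3M/dt^3 = (192*e^(3*t) + 1344*e^(2*t) + 588*e^(t))/(256*e^(4*t) - 1792*e^(3*t) + 4704*e^(2*t) - 5488*e^(t) + 2401)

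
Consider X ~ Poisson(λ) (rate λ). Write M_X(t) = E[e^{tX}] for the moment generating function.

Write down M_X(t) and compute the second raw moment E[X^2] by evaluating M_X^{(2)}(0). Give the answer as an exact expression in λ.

M_X(t) = e^(λ*(e^(t) - 1))
D^2[M](t) = (λ^2*e^(2*t)*e^(λ*e^(t)) + λ*e^(t)*e^(λ*e^(t)))*e^(-λ)

E[X^2] = D^2[M](0) = λ*(λ + 1)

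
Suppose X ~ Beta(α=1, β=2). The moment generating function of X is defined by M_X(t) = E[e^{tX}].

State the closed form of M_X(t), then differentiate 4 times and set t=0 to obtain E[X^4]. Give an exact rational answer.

M_X(t) = ₁F₁(1; 3; t)
D^4[M](t) = ₁F₁(5; 7; t)/15

E[X^4] = D^4[M](0) = 1/15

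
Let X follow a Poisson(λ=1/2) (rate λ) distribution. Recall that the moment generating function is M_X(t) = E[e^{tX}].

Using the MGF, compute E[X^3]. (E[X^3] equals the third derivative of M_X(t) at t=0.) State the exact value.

M_X(t) = e^(e^(t)/2 - 1/2)
M′(t) = e^(-1/2)*e^(t)*e^(e^(t)/2)/2
M′′(t) = (e^(2*t)*e^(e^(t)/2) + 2*e^(t)*e^(e^(t)/2))*e^(-1/2)/4
M′′′(t) = (e^(3*t)*e^(e^(t)/2) + 6*e^(2*t)*e^(e^(t)/2) + 4*e^(t)*e^(e^(t)/2))*e^(-1/2)/8

E[X^3] = M′′′(0) = 11/8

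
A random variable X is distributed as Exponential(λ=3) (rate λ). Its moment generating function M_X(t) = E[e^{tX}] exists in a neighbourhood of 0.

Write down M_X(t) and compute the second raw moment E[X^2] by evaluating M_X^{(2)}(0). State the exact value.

E[X^2] = D^2[M](0) = 2/9

M_X(t) = 3/(3 - t)
D^2[M](t) = -6/(t^3 - 9*t^2 + 27*t - 27)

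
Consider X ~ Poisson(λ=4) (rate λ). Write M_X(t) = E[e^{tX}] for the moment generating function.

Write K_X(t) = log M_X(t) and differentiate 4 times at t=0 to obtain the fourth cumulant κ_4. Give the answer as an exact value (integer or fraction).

M_X(t) = e^(4*e^(t) - 4)
K_X(t) = log M_X(t) = 4*e^(t) - 4
K^(4)(t) = 4*e^(t)

κ_4 = K^(4)(0) = 4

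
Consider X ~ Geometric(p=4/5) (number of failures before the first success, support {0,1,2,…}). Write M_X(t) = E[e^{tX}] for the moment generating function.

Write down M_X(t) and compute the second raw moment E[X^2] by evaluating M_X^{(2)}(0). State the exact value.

E[X^2] = M′′(0) = 3/8

M_X(t) = 4/(5*(1 - e^(t)/5))
M′(t) = 4*e^(t)/(e^(2*t) - 10*e^(t) + 25)
M′′(t) = (-4*e^(2*t) - 20*e^(t))/(e^(3*t) - 15*e^(2*t) + 75*e^(t) - 125)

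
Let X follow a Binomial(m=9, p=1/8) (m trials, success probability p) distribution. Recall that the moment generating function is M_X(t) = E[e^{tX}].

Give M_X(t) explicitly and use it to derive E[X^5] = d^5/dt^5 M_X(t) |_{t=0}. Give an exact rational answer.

M_X(t) = (e^(t)/8 + 7/8)^9

E[X^5] = M′′′′′(0) = 103329/2048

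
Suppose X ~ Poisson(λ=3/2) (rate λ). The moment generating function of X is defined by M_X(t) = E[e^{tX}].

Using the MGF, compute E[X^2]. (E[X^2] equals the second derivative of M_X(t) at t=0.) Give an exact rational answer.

E[X^2] = M^(2)(0) = 15/4

M_X(t) = e^(3*e^(t)/2 - 3/2)
M^(2)(t) = (9*e^(2*t)*e^(3*e^(t)/2) + 6*e^(t)*e^(3*e^(t)/2))*e^(-3/2)/4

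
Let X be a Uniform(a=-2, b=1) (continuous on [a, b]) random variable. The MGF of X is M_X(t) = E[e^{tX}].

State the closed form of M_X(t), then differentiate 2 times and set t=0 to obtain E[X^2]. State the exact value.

E[X^2] = d^2M/dt^2 |_{t=0} = 1

M_X(t) = (e^(t) - e^(-2*t))/(3*t)
dM/dt = (t*e^(3*t) + 2*t - e^(3*t) + 1)*e^(-2*t)/(3*t^2)
d^2M/dt^2 = (t^2*e^(3*t) - 4*t^2 - 2*t*e^(3*t) - 4*t + 2*e^(3*t) - 2)*e^(-2*t)/(3*t^3)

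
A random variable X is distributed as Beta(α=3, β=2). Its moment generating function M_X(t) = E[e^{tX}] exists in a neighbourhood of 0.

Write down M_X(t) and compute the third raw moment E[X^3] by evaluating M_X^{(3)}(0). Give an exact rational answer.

E[X^3] = D^3[M](0) = 2/7

M_X(t) = ₁F₁(3; 5; t)
D^3[M](t) = 2*₁F₁(6; 8; t)/7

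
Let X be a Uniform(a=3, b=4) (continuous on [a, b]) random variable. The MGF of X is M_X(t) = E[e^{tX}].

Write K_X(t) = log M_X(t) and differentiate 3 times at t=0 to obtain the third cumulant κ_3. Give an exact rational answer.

M_X(t) = (e^(4*t) - e^(3*t))/t
K_X(t) = log M_X(t) = -log(t) + log(e^(4*t) - e^(3*t))
K′(t) = (4*t*e^(t) - 3*t - e^(t) + 1)/(t*e^(t) - t)
K′′(t) = (-t^2*e^(t) + e^(2*t) - 2*e^(t) + 1)/(t^2*e^(2*t) - 2*t^2*e^(t) + t^2)
K′′′(t) = (t^3*e^(2*t) + t^3*e^(t) - 2*e^(3*t) + 6*e^(2*t) - 6*e^(t) + 2)/(t^3*e^(3*t) - 3*t^3*e^(2*t) + 3*t^3*e^(t) - t^3)

κ_3 = K′′′(0) = 0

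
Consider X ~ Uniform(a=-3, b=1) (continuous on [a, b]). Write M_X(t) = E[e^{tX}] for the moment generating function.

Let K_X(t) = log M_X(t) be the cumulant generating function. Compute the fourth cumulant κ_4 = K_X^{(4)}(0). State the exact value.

κ_4 = D^4[K](0) = -32/15

M_X(t) = (e^(t) - e^(-3*t))/(4*t)
K_X(t) = log M_X(t) = -log(t) + log(e^(t) - e^(-3*t)) - 2*log(2)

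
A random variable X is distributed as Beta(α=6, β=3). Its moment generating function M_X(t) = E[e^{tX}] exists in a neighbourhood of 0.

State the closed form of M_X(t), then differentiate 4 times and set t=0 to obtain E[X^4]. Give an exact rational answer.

E[X^4] = M^(4)(0) = 14/55

M_X(t) = ₁F₁(6; 9; t)
M^(4)(t) = 14*₁F₁(10; 13; t)/55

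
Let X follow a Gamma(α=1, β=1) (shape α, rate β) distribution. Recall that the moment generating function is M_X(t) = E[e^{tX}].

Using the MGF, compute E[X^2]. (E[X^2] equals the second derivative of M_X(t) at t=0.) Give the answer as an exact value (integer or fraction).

M_X(t) = 1/(1 - t)
M′(t) = 1/(t^2 - 2*t + 1)
M′′(t) = -2/(t^3 - 3*t^2 + 3*t - 1)

E[X^2] = M′′(0) = 2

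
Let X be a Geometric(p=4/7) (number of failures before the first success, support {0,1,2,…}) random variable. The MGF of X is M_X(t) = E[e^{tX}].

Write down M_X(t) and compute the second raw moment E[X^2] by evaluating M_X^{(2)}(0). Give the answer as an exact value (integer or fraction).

M_X(t) = 4/(7*(1 - 3*e^(t)/7))
M^(2)(t) = (-36*e^(2*t) - 84*e^(t))/(27*e^(3*t) - 189*e^(2*t) + 441*e^(t) - 343)

E[X^2] = M^(2)(0) = 15/8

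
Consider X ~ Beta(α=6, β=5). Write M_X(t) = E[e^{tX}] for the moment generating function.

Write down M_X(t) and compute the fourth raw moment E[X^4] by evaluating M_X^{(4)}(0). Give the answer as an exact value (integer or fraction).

M_X(t) = ₁F₁(6; 11; t)
dM/dt = 6*₁F₁(7; 12; t)/11
d^2M/dt^2 = 7*₁F₁(8; 13; t)/22
d^3M/dt^3 = 28*₁F₁(9; 14; t)/143
d^4M/dt^4 = 18*₁F₁(10; 15; t)/143

E[X^4] = d^4M/dt^4 |_{t=0} = 18/143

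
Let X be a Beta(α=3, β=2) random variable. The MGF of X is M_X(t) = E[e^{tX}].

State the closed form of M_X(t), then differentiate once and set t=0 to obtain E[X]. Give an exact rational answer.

M_X(t) = ₁F₁(3; 5; t)
M^(1)(t) = 3*₁F₁(4; 6; t)/5

E[X] = M^(1)(0) = 3/5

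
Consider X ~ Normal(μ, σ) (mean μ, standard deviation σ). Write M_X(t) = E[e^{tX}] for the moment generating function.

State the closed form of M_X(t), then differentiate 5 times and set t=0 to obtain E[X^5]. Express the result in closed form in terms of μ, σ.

M_X(t) = e^(μ*t + σ^2*t^2/2)
M′(t) = μ*e^(μ*t)*e^(σ^2*t^2/2) + σ^2*t*e^(μ*t)*e^(σ^2*t^2/2)
M′′(t) = μ^2*e^(μ*t)*e^(σ^2*t^2/2) + 2*μ*σ^2*t*e^(μ*t)*e^(σ^2*t^2/2) + σ^4*t^2*e^(μ*t)*e^(σ^2*t^2/2) + σ^2*e^(μ*t)*e^(σ^2*t^2/2)

E[X^5] = M′′′′′(0) = μ*(μ^4 + 10*μ^2*σ^2 + 15*σ^4)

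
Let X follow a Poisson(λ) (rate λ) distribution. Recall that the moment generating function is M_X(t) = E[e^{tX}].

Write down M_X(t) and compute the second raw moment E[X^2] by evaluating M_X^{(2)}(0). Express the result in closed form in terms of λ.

M_X(t) = e^(λ*(e^(t) - 1))
D^2[M](t) = (λ^2*e^(2*t)*e^(λ*e^(t)) + λ*e^(t)*e^(λ*e^(t)))*e^(-λ)

E[X^2] = D^2[M](0) = λ*(λ + 1)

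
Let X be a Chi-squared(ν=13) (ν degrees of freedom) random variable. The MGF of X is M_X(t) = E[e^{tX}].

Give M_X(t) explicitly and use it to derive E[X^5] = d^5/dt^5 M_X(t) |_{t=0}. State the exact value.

E[X^5] = M^(5)(0) = 1322685

M_X(t) = (1 - 2*t)^(-13/2)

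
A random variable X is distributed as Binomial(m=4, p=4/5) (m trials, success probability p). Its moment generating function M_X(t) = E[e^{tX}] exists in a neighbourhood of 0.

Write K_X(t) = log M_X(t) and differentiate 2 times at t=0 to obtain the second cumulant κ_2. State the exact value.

κ_2 = D^2[K](0) = 16/25

M_X(t) = (4*e^(t)/5 + 1/5)^4
K_X(t) = log M_X(t) = 4*log(4*e^(t)/5 + 1/5)
D^2[K](t) = 16*e^(t)/(16*e^(2*t) + 8*e^(t) + 1)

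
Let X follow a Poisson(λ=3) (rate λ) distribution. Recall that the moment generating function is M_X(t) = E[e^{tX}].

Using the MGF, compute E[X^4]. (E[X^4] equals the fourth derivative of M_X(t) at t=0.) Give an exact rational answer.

M_X(t) = e^(3*e^(t) - 3)
D^4[M](t) = (81*e^(4*t)*e^(3*e^(t)) + 162*e^(3*t)*e^(3*e^(t)) + 63*e^(2*t)*e^(3*e^(t)) + 3*e^(t)*e^(3*e^(t)))*e^(-3)

E[X^4] = D^4[M](0) = 309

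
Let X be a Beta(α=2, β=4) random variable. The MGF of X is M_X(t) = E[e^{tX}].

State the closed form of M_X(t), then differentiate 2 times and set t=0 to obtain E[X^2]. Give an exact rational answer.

M_X(t) = ₁F₁(2; 6; t)
M^(2)(t) = ₁F₁(4; 8; t)/7

E[X^2] = M^(2)(0) = 1/7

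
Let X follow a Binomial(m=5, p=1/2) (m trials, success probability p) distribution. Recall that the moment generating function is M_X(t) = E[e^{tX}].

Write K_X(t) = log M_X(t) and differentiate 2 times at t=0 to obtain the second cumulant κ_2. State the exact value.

M_X(t) = (e^(t)/2 + 1/2)^5
K_X(t) = log M_X(t) = 5*log(e^(t)/2 + 1/2)
K′(t) = 5*e^(t)/(e^(t) + 1)
K′′(t) = 5*e^(t)/(e^(2*t) + 2*e^(t) + 1)

κ_2 = K′′(0) = 5/4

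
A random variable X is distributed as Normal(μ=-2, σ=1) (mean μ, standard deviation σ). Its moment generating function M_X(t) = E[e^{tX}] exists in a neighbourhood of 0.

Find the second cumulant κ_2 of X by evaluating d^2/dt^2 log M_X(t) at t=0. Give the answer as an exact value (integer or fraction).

M_X(t) = e^(t^2/2 - 2*t)
K_X(t) = log M_X(t) = t^2/2 - 2*t
K^(2)(t) = 1

κ_2 = K^(2)(0) = 1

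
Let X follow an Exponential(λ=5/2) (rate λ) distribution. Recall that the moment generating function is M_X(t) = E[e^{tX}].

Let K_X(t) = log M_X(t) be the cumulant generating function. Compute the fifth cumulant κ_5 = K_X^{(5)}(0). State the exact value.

M_X(t) = 5/(2*(5/2 - t))
K_X(t) = log M_X(t) = -log(5/2 - t) - log(2) + log(5)
K^(5)(t) = -768/(32*t^5 - 400*t^4 + 2000*t^3 - 5000*t^2 + 6250*t - 3125)

κ_5 = K^(5)(0) = 768/3125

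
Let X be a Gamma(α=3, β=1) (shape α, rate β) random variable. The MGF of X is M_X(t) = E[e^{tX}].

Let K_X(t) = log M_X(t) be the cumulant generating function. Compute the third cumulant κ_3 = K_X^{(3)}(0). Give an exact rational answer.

M_X(t) = (1 - t)^(-3)
K_X(t) = log M_X(t) = -3*log(1 - t)
K^(3)(t) = -6/(t^3 - 3*t^2 + 3*t - 1)

κ_3 = K^(3)(0) = 6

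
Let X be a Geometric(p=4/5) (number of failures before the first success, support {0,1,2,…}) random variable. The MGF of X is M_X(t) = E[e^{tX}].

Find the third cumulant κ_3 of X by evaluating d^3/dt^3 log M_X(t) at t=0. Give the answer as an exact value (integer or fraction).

M_X(t) = 4/(5*(1 - e^(t)/5))
K_X(t) = log M_X(t) = -log(1 - e^(t)/5) - log(5) + 2*log(2)
dK/dt = -e^(t)/(e^(t) - 5)
d^2K/dt^2 = 5*e^(t)/(e^(2*t) - 10*e^(t) + 25)
d^3K/dt^3 = (-5*e^(2*t) - 25*e^(t))/(e^(3*t) - 15*e^(2*t) + 75*e^(t) - 125)

κ_3 = d^3K/dt^3 |_{t=0} = 15/32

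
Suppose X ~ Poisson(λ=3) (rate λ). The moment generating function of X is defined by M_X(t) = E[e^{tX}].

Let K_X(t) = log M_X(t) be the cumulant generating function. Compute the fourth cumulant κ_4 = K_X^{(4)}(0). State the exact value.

κ_4 = D^4[K](0) = 3

M_X(t) = e^(3*e^(t) - 3)
K_X(t) = log M_X(t) = 3*e^(t) - 3
D^4[K](t) = 3*e^(t)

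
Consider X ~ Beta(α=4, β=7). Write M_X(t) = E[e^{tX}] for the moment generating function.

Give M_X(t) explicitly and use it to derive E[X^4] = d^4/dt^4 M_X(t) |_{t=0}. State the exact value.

M_X(t) = ₁F₁(4; 11; t)
D^4[M](t) = 5*₁F₁(8; 15; t)/143

E[X^4] = D^4[M](0) = 5/143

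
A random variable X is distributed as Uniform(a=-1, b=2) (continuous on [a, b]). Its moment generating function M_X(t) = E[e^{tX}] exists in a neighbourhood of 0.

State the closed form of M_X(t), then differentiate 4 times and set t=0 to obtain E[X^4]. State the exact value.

M_X(t) = (e^(2*t) - e^(-t))/(3*t)
dM/dt = (2*t*e^(3*t) + t - e^(3*t) + 1)*e^(-t)/(3*t^2)
d^2M/dt^2 = (4*t^2*e^(3*t) - t^2 - 4*t*e^(3*t) - 2*t + 2*e^(3*t) - 2)*e^(-t)/(3*t^3)
d^3M/dt^3 = (8*t^3*e^(3*t) + t^3 - 12*t^2*e^(3*t) + 3*t^2 + 12*t*e^(3*t) + 6*t - 6*e^(3*t) + 6)*e^(-t)/(3*t^4)
d^4M/dt^4 = (16*t^4*e^(3*t) - t^4 - 32*t^3*e^(3*t) - 4*t^3 + 48*t^2*e^(3*t) - 12*t^2 - 48*t*e^(3*t) - 24*t + 24*e^(3*t) - 24)*e^(-t)/(3*t^5)

E[X^4] = d^4M/dt^4 |_{t=0} = 11/5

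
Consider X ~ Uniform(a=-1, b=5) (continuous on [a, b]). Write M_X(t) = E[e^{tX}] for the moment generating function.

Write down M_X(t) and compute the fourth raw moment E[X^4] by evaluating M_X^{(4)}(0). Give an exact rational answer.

M_X(t) = (e^(5*t) - e^(-t))/(6*t)
D^4[M](t) = (625*t^4*e^(6*t) - t^4 - 500*t^3*e^(6*t) - 4*t^3 + 300*t^2*e^(6*t) - 12*t^2 - 120*t*e^(6*t) - 24*t + 24*e^(6*t) - 24)*e^(-t)/(6*t^5)

E[X^4] = D^4[M](0) = 521/5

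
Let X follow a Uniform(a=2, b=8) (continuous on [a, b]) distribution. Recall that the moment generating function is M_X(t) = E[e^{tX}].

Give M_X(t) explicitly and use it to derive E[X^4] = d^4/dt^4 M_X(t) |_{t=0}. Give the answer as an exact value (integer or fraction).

M_X(t) = (e^(8*t) - e^(2*t))/(6*t)

E[X^4] = D^4[M](0) = 5456/5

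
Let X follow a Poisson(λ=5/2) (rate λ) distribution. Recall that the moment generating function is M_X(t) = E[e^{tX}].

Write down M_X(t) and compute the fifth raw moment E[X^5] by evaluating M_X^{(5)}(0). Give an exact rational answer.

E[X^5] = M′′′′′(0) = 31205/32

M_X(t) = e^(5*e^(t)/2 - 5/2)
M′(t) = 5*e^(-5/2)*e^(t)*e^(5*e^(t)/2)/2
M′′(t) = (25*e^(2*t)*e^(5*e^(t)/2) + 10*e^(t)*e^(5*e^(t)/2))*e^(-5/2)/4
M′′′(t) = (125*e^(3*t)*e^(5*e^(t)/2) + 150*e^(2*t)*e^(5*e^(t)/2) + 20*e^(t)*e^(5*e^(t)/2))*e^(-5/2)/8
M′′′′(t) = (625*e^(4*t)*e^(5*e^(t)/2) + 1500*e^(3*t)*e^(5*e^(t)/2) + 700*e^(2*t)*e^(5*e^(t)/2) + 40*e^(t)*e^(5*e^(t)/2))*e^(-5/2)/16
M′′′′′(t) = (3125*e^(5*t)*e^(5*e^(t)/2) + 12500*e^(4*t)*e^(5*e^(t)/2) + 12500*e^(3*t)*e^(5*e^(t)/2) + 3000*e^(2*t)*e^(5*e^(t)/2) + 80*e^(t)*e^(5*e^(t)/2))*e^(-5/2)/32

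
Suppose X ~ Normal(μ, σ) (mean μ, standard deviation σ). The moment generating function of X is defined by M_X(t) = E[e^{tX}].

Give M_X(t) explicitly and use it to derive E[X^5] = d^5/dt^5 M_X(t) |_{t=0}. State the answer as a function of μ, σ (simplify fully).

M_X(t) = e^(μ*t + σ^2*t^2/2)
dM/dt = μ*e^(μ*t)*e^(σ^2*t^2/2) + σ^2*t*e^(μ*t)*e^(σ^2*t^2/2)
d^2M/dt^2 = μ^2*e^(μ*t)*e^(σ^2*t^2/2) + 2*μ*σ^2*t*e^(μ*t)*e^(σ^2*t^2/2) + σ^4*t^2*e^(μ*t)*e^(σ^2*t^2/2) + σ^2*e^(μ*t)*e^(σ^2*t^2/2)

E[X^5] = d^5M/dt^5 |_{t=0} = μ*(μ^4 + 10*μ^2*σ^2 + 15*σ^4)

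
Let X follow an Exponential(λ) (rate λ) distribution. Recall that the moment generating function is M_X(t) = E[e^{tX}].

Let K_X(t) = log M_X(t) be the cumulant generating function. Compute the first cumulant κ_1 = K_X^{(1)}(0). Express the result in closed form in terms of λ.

M_X(t) = λ/(λ - t)
K_X(t) = log M_X(t) = log(λ) - log(λ - t)
dK/dt = -1/(-λ + t)

κ_1 = dK/dt |_{t=0} = 1/λ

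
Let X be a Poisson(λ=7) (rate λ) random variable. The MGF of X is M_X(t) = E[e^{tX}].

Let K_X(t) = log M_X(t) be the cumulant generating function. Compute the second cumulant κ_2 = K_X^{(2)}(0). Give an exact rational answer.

κ_2 = d^2K/dt^2 |_{t=0} = 7

M_X(t) = e^(7*e^(t) - 7)
K_X(t) = log M_X(t) = 7*e^(t) - 7
dK/dt = 7*e^(t)
d^2K/dt^2 = 7*e^(t)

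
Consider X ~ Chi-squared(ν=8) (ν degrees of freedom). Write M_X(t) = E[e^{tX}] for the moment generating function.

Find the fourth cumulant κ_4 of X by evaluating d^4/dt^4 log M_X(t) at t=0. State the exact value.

M_X(t) = (1 - 2*t)^(-4)
K_X(t) = log M_X(t) = -4*log(1 - 2*t)
D^4[K](t) = 384/(16*t^4 - 32*t^3 + 24*t^2 - 8*t + 1)

κ_4 = D^4[K](0) = 384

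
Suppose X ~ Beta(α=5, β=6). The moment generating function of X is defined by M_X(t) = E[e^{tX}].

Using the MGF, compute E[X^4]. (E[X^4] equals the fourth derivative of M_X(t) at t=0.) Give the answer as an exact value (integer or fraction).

M_X(t) = ₁F₁(5; 11; t)
M′(t) = 5*₁F₁(6; 12; t)/11
M′′(t) = 5*₁F₁(7; 13; t)/22
M′′′(t) = 35*₁F₁(8; 14; t)/286
M′′′′(t) = 10*₁F₁(9; 15; t)/143

E[X^4] = M′′′′(0) = 10/143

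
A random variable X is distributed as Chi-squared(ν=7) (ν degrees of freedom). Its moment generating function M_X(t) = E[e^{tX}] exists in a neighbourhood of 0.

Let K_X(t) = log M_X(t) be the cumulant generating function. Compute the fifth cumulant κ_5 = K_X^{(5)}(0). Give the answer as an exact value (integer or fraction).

M_X(t) = (1 - 2*t)^(-7/2)
K_X(t) = log M_X(t) = -7*log(1 - 2*t)/2
K′(t) = -7/(2*t - 1)
K′′(t) = 14/(4*t^2 - 4*t + 1)
K′′′(t) = -56/(8*t^3 - 12*t^2 + 6*t - 1)
K′′′′(t) = 336/(16*t^4 - 32*t^3 + 24*t^2 - 8*t + 1)
K′′′′′(t) = -2688/(32*t^5 - 80*t^4 + 80*t^3 - 40*t^2 + 10*t - 1)

κ_5 = K′′′′′(0) = 2688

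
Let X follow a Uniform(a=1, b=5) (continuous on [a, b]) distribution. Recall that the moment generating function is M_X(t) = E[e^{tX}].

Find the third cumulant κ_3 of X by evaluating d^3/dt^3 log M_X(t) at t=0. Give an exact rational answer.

M_X(t) = (e^(5*t) - e^(t))/(4*t)
K_X(t) = log M_X(t) = -log(t) + log(e^(5*t) - e^(t)) - 2*log(2)
D^3[K](t) = (64*t^3*e^(8*t) + 64*t^3*e^(4*t) - 2*e^(12*t) + 6*e^(8*t) - 6*e^(4*t) + 2)/(t^3*e^(12*t) - 3*t^3*e^(8*t) + 3*t^3*e^(4*t) - t^3)

κ_3 = D^3[K](0) = 0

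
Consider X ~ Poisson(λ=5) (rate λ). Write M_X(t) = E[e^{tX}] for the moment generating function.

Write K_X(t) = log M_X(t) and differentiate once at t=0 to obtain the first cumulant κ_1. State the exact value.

M_X(t) = e^(5*e^(t) - 5)
K_X(t) = log M_X(t) = 5*e^(t) - 5
K^(1)(t) = 5*e^(t)

κ_1 = K^(1)(0) = 5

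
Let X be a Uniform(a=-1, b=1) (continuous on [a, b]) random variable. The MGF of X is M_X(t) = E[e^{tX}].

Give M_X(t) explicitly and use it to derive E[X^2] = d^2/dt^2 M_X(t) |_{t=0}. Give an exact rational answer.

M_X(t) = (e^(t) - e^(-t))/(2*t)
dM/dt = (t*e^(2*t) + t - e^(2*t) + 1)*e^(-t)/(2*t^2)
d^2M/dt^2 = (t^2*e^(2*t) - t^2 - 2*t*e^(2*t) - 2*t + 2*e^(2*t) - 2)*e^(-t)/(2*t^3)

E[X^2] = d^2M/dt^2 |_{t=0} = 1/3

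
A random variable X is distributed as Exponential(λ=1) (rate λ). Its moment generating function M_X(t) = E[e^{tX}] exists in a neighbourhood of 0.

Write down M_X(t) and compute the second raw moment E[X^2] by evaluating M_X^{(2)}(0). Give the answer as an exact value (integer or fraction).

E[X^2] = D^2[M](0) = 2

M_X(t) = 1/(1 - t)
D^2[M](t) = -2/(t^3 - 3*t^2 + 3*t - 1)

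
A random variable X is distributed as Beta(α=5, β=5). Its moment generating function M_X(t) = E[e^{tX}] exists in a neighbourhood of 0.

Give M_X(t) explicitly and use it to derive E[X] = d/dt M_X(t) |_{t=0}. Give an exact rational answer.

E[X] = D[M](0) = 1/2

M_X(t) = ₁F₁(5; 10; t)
D[M](t) = ₁F₁(6; 11; t)/2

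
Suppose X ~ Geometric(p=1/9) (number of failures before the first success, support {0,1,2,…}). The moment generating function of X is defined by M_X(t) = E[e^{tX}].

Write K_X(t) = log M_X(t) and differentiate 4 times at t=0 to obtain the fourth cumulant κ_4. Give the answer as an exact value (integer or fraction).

κ_4 = K′′′′(0) = 31176

M_X(t) = 1/(9*(1 - 8*e^(t)/9))
K_X(t) = log M_X(t) = -log(1 - 8*e^(t)/9) - 2*log(3)
K′(t) = -8*e^(t)/(8*e^(t) - 9)
K′′(t) = 72*e^(t)/(64*e^(2*t) - 144*e^(t) + 81)
K′′′(t) = (-576*e^(2*t) - 648*e^(t))/(512*e^(3*t) - 1728*e^(2*t) + 1944*e^(t) - 729)
K′′′′(t) = (4608*e^(3*t) + 20736*e^(2*t) + 5832*e^(t))/(4096*e^(4*t) - 18432*e^(3*t) + 31104*e^(2*t) - 23328*e^(t) + 6561)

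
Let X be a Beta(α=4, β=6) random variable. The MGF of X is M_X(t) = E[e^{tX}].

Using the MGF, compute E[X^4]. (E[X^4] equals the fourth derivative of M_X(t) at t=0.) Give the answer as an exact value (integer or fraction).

E[X^4] = M′′′′(0) = 7/143

M_X(t) = ₁F₁(4; 10; t)
M′(t) = 2*₁F₁(5; 11; t)/5
M′′(t) = 2*₁F₁(6; 12; t)/11
M′′′(t) = ₁F₁(7; 13; t)/11
M′′′′(t) = 7*₁F₁(8; 14; t)/143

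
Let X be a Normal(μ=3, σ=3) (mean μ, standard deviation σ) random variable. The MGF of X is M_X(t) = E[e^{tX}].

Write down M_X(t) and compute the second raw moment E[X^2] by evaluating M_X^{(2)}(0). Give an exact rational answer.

M_X(t) = e^(9*t^2/2 + 3*t)
dM/dt = 9*t*e^(3*t)*e^(9*t^2/2) + 3*e^(3*t)*e^(9*t^2/2)
d^2M/dt^2 = 81*t^2*e^(3*t)*e^(9*t^2/2) + 54*t*e^(3*t)*e^(9*t^2/2) + 18*e^(3*t)*e^(9*t^2/2)

E[X^2] = d^2M/dt^2 |_{t=0} = 18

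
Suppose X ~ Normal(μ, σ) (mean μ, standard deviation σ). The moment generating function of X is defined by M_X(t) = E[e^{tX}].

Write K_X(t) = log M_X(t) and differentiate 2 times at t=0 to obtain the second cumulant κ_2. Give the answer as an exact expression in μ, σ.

κ_2 = K′′(0) = σ^2

M_X(t) = e^(μ*t + σ^2*t^2/2)
K_X(t) = log M_X(t) = μ*t + σ^2*t^2/2
K′(t) = μ + σ^2*t
K′′(t) = σ^2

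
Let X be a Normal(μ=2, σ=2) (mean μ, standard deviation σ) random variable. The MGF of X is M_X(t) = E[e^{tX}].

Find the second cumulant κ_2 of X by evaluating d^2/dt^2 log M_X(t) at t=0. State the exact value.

κ_2 = K′′(0) = 4

M_X(t) = e^(2*t^2 + 2*t)
K_X(t) = log M_X(t) = 2*t^2 + 2*t
K′(t) = 4*t + 2
K′′(t) = 4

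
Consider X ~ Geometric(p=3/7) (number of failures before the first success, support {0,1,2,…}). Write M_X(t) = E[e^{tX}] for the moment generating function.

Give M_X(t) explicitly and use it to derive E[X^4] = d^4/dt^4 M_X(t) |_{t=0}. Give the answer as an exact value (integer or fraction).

E[X^4] = d^4M/dt^4 |_{t=0} = 5060/27

M_X(t) = 3/(7*(1 - 4*e^(t)/7))
dM/dt = 12*e^(t)/(16*e^(2*t) - 56*e^(t) + 49)
d^2M/dt^2 = (-48*e^(2*t) - 84*e^(t))/(64*e^(3*t) - 336*e^(2*t) + 588*e^(t) - 343)
d^3M/dt^3 = (192*e^(3*t) + 1344*e^(2*t) + 588*e^(t))/(256*e^(4*t) - 1792*e^(3*t) + 4704*e^(2*t) - 5488*e^(t) + 2401)
d^4M/dt^4 = (-768*e^(4*t) - 14784*e^(3*t) - 25872*e^(2*t) - 4116*e^(t))/(1024*e^(5*t) - 8960*e^(4*t) + 31360*e^(3*t) - 54880*e^(2*t) + 48020*e^(t) - 16807)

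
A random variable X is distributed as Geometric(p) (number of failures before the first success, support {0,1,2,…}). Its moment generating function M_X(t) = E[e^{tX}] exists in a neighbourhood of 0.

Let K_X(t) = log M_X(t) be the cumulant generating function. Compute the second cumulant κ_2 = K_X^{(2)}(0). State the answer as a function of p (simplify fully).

M_X(t) = p/(-(1 - p)*e^(t) + 1)
K_X(t) = log M_X(t) = log(p) - log(-(1 - p)*e^(t) + 1)
K′(t) = (-p*e^(t) + e^(t))/(p*e^(t) - e^(t) + 1)
K′′(t) = (-p*e^(t) + e^(t))/(p^2*e^(2*t) - 2*p*e^(2*t) + 2*p*e^(t) + e^(2*t) - 2*e^(t) + 1)

κ_2 = K′′(0) = (1 - p)/p^2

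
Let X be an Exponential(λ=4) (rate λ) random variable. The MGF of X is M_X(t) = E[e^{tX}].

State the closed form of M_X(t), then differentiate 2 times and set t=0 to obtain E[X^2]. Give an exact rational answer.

E[X^2] = D^2[M](0) = 1/8

M_X(t) = 4/(4 - t)
D^2[M](t) = -8/(t^3 - 12*t^2 + 48*t - 64)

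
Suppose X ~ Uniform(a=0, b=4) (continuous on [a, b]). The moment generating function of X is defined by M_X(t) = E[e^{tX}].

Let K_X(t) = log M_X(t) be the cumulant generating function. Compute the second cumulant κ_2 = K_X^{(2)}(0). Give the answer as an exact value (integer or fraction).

κ_2 = d^2K/dt^2 |_{t=0} = 4/3

M_X(t) = (e^(4*t) - 1)/(4*t)
K_X(t) = log M_X(t) = -log(t) + log(e^(4*t) - 1) - 2*log(2)
dK/dt = (4*t*e^(4*t) - e^(4*t) + 1)/(t*e^(4*t) - t)
d^2K/dt^2 = (-16*t^2*e^(4*t) + e^(8*t) - 2*e^(4*t) + 1)/(t^2*e^(8*t) - 2*t^2*e^(4*t) + t^2)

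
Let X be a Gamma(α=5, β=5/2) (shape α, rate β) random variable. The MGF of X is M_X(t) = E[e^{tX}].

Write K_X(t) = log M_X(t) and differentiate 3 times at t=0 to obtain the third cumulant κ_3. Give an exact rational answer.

M_X(t) = 3125/(32*(5/2 - t)^5)
K_X(t) = log M_X(t) = -5*log(5/2 - t) - 5*log(2) + 5*log(5)
K^(3)(t) = -80/(8*t^3 - 60*t^2 + 150*t - 125)

κ_3 = K^(3)(0) = 16/25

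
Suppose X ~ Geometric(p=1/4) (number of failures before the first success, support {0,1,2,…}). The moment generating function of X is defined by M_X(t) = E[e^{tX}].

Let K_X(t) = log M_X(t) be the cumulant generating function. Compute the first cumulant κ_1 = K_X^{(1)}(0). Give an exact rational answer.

κ_1 = K^(1)(0) = 3

M_X(t) = 1/(4*(1 - 3*e^(t)/4))
K_X(t) = log M_X(t) = -log(1 - 3*e^(t)/4) - 2*log(2)
K^(1)(t) = -3*e^(t)/(3*e^(t) - 4)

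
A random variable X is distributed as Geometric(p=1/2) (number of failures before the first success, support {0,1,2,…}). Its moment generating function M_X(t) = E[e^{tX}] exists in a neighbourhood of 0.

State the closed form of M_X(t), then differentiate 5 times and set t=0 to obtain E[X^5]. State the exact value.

E[X^5] = M^(5)(0) = 541

M_X(t) = 1/(2*(1 - e^(t)/2))
M^(5)(t) = (e^(5*t) + 52*e^(4*t) + 264*e^(3*t) + 208*e^(2*t) + 16*e^(t))/(e^(6*t) - 12*e^(5*t) + 60*e^(4*t) - 160*e^(3*t) + 240*e^(2*t) - 192*e^(t) + 64)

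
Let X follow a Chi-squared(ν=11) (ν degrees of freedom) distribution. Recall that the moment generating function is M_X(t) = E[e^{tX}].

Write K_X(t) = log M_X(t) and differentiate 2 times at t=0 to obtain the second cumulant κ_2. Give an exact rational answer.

κ_2 = D^2[K](0) = 22

M_X(t) = (1 - 2*t)^(-11/2)
K_X(t) = log M_X(t) = -11*log(1 - 2*t)/2
D^2[K](t) = 22/(4*t^2 - 4*t + 1)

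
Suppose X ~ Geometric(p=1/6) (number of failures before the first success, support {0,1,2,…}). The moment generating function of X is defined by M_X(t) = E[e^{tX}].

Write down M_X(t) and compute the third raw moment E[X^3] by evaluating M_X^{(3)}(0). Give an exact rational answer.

E[X^3] = M′′′(0) = 905

M_X(t) = 1/(6*(1 - 5*e^(t)/6))
M′(t) = 5*e^(t)/(25*e^(2*t) - 60*e^(t) + 36)
M′′(t) = (-25*e^(2*t) - 30*e^(t))/(125*e^(3*t) - 450*e^(2*t) + 540*e^(t) - 216)
M′′′(t) = (125*e^(3*t) + 600*e^(2*t) + 180*e^(t))/(625*e^(4*t) - 3000*e^(3*t) + 5400*e^(2*t) - 4320*e^(t) + 1296)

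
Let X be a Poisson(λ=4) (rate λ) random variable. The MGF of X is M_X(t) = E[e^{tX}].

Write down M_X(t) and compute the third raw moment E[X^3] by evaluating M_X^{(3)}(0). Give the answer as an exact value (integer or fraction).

M_X(t) = e^(4*e^(t) - 4)
dM/dt = 4*e^(-4)*e^(t)*e^(4*e^(t))
d^2M/dt^2 = (16*e^(2*t)*e^(4*e^(t)) + 4*e^(t)*e^(4*e^(t)))*e^(-4)
d^3M/dt^3 = (64*e^(3*t)*e^(4*e^(t)) + 48*e^(2*t)*e^(4*e^(t)) + 4*e^(t)*e^(4*e^(t)))*e^(-4)

E[X^3] = d^3M/dt^3 |_{t=0} = 116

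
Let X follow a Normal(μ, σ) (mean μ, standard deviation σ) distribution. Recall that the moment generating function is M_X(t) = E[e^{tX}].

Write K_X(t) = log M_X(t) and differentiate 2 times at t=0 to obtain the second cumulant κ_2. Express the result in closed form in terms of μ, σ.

κ_2 = K^(2)(0) = σ^2

M_X(t) = e^(μ*t + σ^2*t^2/2)
K_X(t) = log M_X(t) = μ*t + σ^2*t^2/2
K^(2)(t) = σ^2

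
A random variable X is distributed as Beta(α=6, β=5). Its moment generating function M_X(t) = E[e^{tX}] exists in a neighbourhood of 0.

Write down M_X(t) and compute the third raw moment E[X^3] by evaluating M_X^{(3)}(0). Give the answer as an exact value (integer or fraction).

E[X^3] = d^3M/dt^3 |_{t=0} = 28/143

M_X(t) = ₁F₁(6; 11; t)
dM/dt = 6*₁F₁(7; 12; t)/11
d^2M/dt^2 = 7*₁F₁(8; 13; t)/22
d^3M/dt^3 = 28*₁F₁(9; 14; t)/143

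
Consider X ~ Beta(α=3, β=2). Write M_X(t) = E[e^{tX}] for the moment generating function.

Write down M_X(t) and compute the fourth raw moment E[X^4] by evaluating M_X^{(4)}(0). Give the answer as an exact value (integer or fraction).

M_X(t) = ₁F₁(3; 5; t)
M′(t) = 3*₁F₁(4; 6; t)/5
M′′(t) = 2*₁F₁(5; 7; t)/5
M′′′(t) = 2*₁F₁(6; 8; t)/7
M′′′′(t) = 3*₁F₁(7; 9; t)/14

E[X^4] = M′′′′(0) = 3/14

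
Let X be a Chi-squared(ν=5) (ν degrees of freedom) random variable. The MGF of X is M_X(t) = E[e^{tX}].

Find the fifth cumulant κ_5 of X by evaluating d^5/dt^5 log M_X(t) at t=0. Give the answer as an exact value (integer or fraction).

κ_5 = K′′′′′(0) = 1920

M_X(t) = (1 - 2*t)^(-5/2)
K_X(t) = log M_X(t) = -5*log(1 - 2*t)/2
K′(t) = -5/(2*t - 1)
K′′(t) = 10/(4*t^2 - 4*t + 1)
K′′′(t) = -40/(8*t^3 - 12*t^2 + 6*t - 1)
K′′′′(t) = 240/(16*t^4 - 32*t^3 + 24*t^2 - 8*t + 1)
K′′′′′(t) = -1920/(32*t^5 - 80*t^4 + 80*t^3 - 40*t^2 + 10*t - 1)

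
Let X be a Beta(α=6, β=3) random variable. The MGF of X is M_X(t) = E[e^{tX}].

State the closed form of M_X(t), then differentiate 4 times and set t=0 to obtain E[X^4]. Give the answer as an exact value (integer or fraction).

E[X^4] = M′′′′(0) = 14/55

M_X(t) = ₁F₁(6; 9; t)
M′(t) = 2*₁F₁(7; 10; t)/3
M′′(t) = 7*₁F₁(8; 11; t)/15
M′′′(t) = 56*₁F₁(9; 12; t)/165
M′′′′(t) = 14*₁F₁(10; 13; t)/55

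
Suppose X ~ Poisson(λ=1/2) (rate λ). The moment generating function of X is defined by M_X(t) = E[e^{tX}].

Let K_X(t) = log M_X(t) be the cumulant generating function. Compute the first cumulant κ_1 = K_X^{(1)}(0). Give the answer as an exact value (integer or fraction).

κ_1 = K^(1)(0) = 1/2

M_X(t) = e^(e^(t)/2 - 1/2)
K_X(t) = log M_X(t) = e^(t)/2 - 1/2
K^(1)(t) = e^(t)/2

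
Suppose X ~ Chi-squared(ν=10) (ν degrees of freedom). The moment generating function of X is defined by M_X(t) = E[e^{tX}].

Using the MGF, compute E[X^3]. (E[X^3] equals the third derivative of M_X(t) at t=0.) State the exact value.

E[X^3] = d^3M/dt^3 |_{t=0} = 1680

M_X(t) = (1 - 2*t)^(-5)
dM/dt = 10/(64*t^6 - 192*t^5 + 240*t^4 - 160*t^3 + 60*t^2 - 12*t + 1)
d^2M/dt^2 = -120/(128*t^7 - 448*t^6 + 672*t^5 - 560*t^4 + 280*t^3 - 84*t^2 + 14*t - 1)
d^3M/dt^3 = 1680/(256*t^8 - 1024*t^7 + 1792*t^6 - 1792*t^5 + 1120*t^4 - 448*t^3 + 112*t^2 - 16*t + 1)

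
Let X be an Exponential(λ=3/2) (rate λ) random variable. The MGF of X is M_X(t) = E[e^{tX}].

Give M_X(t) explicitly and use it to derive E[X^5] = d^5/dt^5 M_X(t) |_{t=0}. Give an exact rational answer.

M_X(t) = 3/(2*(3/2 - t))
dM/dt = 6/(4*t^2 - 12*t + 9)
d^2M/dt^2 = -24/(8*t^3 - 36*t^2 + 54*t - 27)
d^3M/dt^3 = 144/(16*t^4 - 96*t^3 + 216*t^2 - 216*t + 81)
d^4M/dt^4 = -1152/(32*t^5 - 240*t^4 + 720*t^3 - 1080*t^2 + 810*t - 243)
d^5M/dt^5 = 11520/(64*t^6 - 576*t^5 + 2160*t^4 - 4320*t^3 + 4860*t^2 - 2916*t + 729)

E[X^5] = d^5M/dt^5 |_{t=0} = 1280/81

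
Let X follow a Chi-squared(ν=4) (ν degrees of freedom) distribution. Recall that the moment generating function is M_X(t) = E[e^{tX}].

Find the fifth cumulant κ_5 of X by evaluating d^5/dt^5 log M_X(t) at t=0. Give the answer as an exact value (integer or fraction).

M_X(t) = (1 - 2*t)^(-2)
K_X(t) = log M_X(t) = -2*log(1 - 2*t)
dK/dt = -4/(2*t - 1)
d^2K/dt^2 = 8/(4*t^2 - 4*t + 1)
d^3K/dt^3 = -32/(8*t^3 - 12*t^2 + 6*t - 1)
d^4K/dt^4 = 192/(16*t^4 - 32*t^3 + 24*t^2 - 8*t + 1)
d^5K/dt^5 = -1536/(32*t^5 - 80*t^4 + 80*t^3 - 40*t^2 + 10*t - 1)

κ_5 = d^5K/dt^5 |_{t=0} = 1536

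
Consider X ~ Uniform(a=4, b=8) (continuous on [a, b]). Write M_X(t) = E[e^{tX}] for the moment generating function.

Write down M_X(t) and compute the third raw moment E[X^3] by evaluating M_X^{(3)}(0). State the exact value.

E[X^3] = M′′′(0) = 240

M_X(t) = (e^(8*t) - e^(4*t))/(4*t)
M′(t) = (8*t*e^(8*t) - 4*t*e^(4*t) - e^(8*t) + e^(4*t))/(4*t^2)
M′′(t) = (32*t^2*e^(8*t) - 8*t^2*e^(4*t) - 8*t*e^(8*t) + 4*t*e^(4*t) + e^(8*t) - e^(4*t))/(2*t^3)
M′′′(t) = (256*t^3*e^(8*t) - 32*t^3*e^(4*t) - 96*t^2*e^(8*t) + 24*t^2*e^(4*t) + 24*t*e^(8*t) - 12*t*e^(4*t) - 3*e^(8*t) + 3*e^(4*t))/(2*t^4)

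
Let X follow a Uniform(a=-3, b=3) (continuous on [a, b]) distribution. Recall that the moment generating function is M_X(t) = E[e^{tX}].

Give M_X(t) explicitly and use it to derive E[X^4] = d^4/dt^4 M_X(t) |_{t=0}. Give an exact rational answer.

E[X^4] = M′′′′(0) = 81/5

M_X(t) = (e^(3*t) - e^(-3*t))/(6*t)
M′(t) = (3*t*e^(6*t) + 3*t - e^(6*t) + 1)*e^(-3*t)/(6*t^2)
M′′(t) = (9*t^2*e^(6*t) - 9*t^2 - 6*t*e^(6*t) - 6*t + 2*e^(6*t) - 2)*e^(-3*t)/(6*t^3)
M′′′(t) = (9*t^3*e^(6*t) + 9*t^3 - 9*t^2*e^(6*t) + 9*t^2 + 6*t*e^(6*t) + 6*t - 2*e^(6*t) + 2)*e^(-3*t)/(2*t^4)
M′′′′(t) = (27*t^4*e^(6*t) - 27*t^4 - 36*t^3*e^(6*t) - 36*t^3 + 36*t^2*e^(6*t) - 36*t^2 - 24*t*e^(6*t) - 24*t + 8*e^(6*t) - 8)*e^(-3*t)/(2*t^5)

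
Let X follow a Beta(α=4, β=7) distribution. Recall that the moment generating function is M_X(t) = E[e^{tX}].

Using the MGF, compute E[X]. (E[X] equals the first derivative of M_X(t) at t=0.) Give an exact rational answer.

E[X] = M′(0) = 4/11

M_X(t) = ₁F₁(4; 11; t)
M′(t) = 4*₁F₁(5; 12; t)/11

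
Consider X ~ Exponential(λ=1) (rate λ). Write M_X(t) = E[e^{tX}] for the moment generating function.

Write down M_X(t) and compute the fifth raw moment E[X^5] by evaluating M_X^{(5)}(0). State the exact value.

E[X^5] = D^5[M](0) = 120

M_X(t) = 1/(1 - t)
D^5[M](t) = 120/(t^6 - 6*t^5 + 15*t^4 - 20*t^3 + 15*t^2 - 6*t + 1)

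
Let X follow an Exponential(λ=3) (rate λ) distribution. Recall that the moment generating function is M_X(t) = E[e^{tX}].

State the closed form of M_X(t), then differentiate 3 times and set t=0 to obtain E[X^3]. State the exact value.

E[X^3] = M^(3)(0) = 2/9

M_X(t) = 3/(3 - t)
M^(3)(t) = 18/(t^4 - 12*t^3 + 54*t^2 - 108*t + 81)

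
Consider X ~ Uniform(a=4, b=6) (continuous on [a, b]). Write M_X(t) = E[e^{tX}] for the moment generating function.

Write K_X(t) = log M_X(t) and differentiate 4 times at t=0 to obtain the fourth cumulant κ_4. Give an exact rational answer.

M_X(t) = (e^(6*t) - e^(4*t))/(2*t)
K_X(t) = log M_X(t) = -log(t) + log(e^(6*t) - e^(4*t)) - log(2)
dK/dt = (6*t*e^(2*t) - 4*t - e^(2*t) + 1)/(t*e^(2*t) - t)
d^2K/dt^2 = (-4*t^2*e^(2*t) + e^(4*t) - 2*e^(2*t) + 1)/(t^2*e^(4*t) - 2*t^2*e^(2*t) + t^2)
d^3K/dt^3 = (8*t^3*e^(4*t) + 8*t^3*e^(2*t) - 2*e^(6*t) + 6*e^(4*t) - 6*e^(2*t) + 2)/(t^3*e^(6*t) - 3*t^3*e^(4*t) + 3*t^3*e^(2*t) - t^3)

κ_4 = d^4K/dt^4 |_{t=0} = -2/15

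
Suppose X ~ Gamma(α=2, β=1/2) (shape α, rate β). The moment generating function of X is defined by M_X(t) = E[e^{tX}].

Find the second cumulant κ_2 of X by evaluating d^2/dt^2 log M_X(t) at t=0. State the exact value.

κ_2 = d^2K/dt^2 |_{t=0} = 8

M_X(t) = 1/(4*(1/2 - t)^2)
K_X(t) = log M_X(t) = -2*log(1/2 - t) - 2*log(2)
dK/dt = -4/(2*t - 1)
d^2K/dt^2 = 8/(4*t^2 - 4*t + 1)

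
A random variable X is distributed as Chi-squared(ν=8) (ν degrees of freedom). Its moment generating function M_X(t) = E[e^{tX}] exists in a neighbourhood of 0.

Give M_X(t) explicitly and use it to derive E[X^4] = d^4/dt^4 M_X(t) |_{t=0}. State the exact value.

M_X(t) = (1 - 2*t)^(-4)
M^(4)(t) = 13440/(256*t^8 - 1024*t^7 + 1792*t^6 - 1792*t^5 + 1120*t^4 - 448*t^3 + 112*t^2 - 16*t + 1)

E[X^4] = M^(4)(0) = 13440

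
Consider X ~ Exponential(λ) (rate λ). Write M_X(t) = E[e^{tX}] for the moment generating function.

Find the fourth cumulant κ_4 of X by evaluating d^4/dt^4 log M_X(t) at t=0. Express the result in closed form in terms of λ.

M_X(t) = λ/(λ - t)
K_X(t) = log M_X(t) = log(λ) - log(λ - t)
K′(t) = -1/(-λ + t)
K′′(t) = 1/(λ^2 - 2*λ*t + t^2)
K′′′(t) = -2/(-λ^3 + 3*λ^2*t - 3*λ*t^2 + t^3)
K′′′′(t) = 6/(λ^4 - 4*λ^3*t + 6*λ^2*t^2 - 4*λ*t^3 + t^4)

κ_4 = K′′′′(0) = 6/λ^4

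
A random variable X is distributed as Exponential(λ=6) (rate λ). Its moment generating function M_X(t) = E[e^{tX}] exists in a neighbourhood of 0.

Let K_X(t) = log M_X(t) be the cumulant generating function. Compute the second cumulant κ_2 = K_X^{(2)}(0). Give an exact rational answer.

κ_2 = K′′(0) = 1/36

M_X(t) = 6/(6 - t)
K_X(t) = log M_X(t) = -log(6 - t) + log(6)
K′(t) = -1/(t - 6)
K′′(t) = 1/(t^2 - 12*t + 36)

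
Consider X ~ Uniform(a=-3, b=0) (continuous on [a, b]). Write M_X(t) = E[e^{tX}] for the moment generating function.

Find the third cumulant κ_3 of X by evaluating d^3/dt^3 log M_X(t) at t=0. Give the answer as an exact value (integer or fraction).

M_X(t) = (1 - e^(-3*t))/(3*t)
K_X(t) = log M_X(t) = -log(t) + log(1 - e^(-3*t)) - log(3)
K′(t) = (3*t - e^(3*t) + 1)/(t*e^(3*t) - t)
K′′(t) = (-9*t^2*e^(3*t) + e^(6*t) - 2*e^(3*t) + 1)/(t^2*e^(6*t) - 2*t^2*e^(3*t) + t^2)
K′′′(t) = (27*t^3*e^(6*t) + 27*t^3*e^(3*t) - 2*e^(9*t) + 6*e^(6*t) - 6*e^(3*t) + 2)/(t^3*e^(9*t) - 3*t^3*e^(6*t) + 3*t^3*e^(3*t) - t^3)

κ_3 = K′′′(0) = 0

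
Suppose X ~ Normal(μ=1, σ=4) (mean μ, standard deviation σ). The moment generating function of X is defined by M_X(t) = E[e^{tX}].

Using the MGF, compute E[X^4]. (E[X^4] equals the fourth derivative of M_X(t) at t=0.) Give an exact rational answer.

E[X^4] = M′′′′(0) = 865

M_X(t) = e^(8*t^2 + t)
M′(t) = 16*t*e^(t)*e^(8*t^2) + e^(t)*e^(8*t^2)
M′′(t) = 256*t^2*e^(t)*e^(8*t^2) + 32*t*e^(t)*e^(8*t^2) + 17*e^(t)*e^(8*t^2)
M′′′(t) = 4096*t^3*e^(t)*e^(8*t^2) + 768*t^2*e^(t)*e^(8*t^2) + 816*t*e^(t)*e^(8*t^2) + 49*e^(t)*e^(8*t^2)
M′′′′(t) = 65536*t^4*e^(t)*e^(8*t^2) + 16384*t^3*e^(t)*e^(8*t^2) + 26112*t^2*e^(t)*e^(8*t^2) + 3136*t*e^(t)*e^(8*t^2) + 865*e^(t)*e^(8*t^2)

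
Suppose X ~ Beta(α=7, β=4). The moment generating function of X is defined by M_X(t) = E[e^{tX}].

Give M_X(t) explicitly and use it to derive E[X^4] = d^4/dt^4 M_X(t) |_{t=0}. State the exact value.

M_X(t) = ₁F₁(7; 11; t)
M′(t) = 7*₁F₁(8; 12; t)/11
M′′(t) = 14*₁F₁(9; 13; t)/33
M′′′(t) = 42*₁F₁(10; 14; t)/143
M′′′′(t) = 30*₁F₁(11; 15; t)/143

E[X^4] = M′′′′(0) = 30/143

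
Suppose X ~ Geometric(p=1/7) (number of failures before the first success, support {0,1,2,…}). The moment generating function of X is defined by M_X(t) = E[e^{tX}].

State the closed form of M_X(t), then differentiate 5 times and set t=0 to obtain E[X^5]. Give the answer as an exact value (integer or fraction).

M_X(t) = 1/(7*(1 - 6*e^(t)/7))

E[X^5] = M^(5)(0) = 1277646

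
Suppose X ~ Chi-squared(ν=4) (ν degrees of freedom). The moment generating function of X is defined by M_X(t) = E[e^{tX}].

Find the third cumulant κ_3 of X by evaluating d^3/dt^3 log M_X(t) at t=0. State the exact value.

κ_3 = K^(3)(0) = 32

M_X(t) = (1 - 2*t)^(-2)
K_X(t) = log M_X(t) = -2*log(1 - 2*t)
K^(3)(t) = -32/(8*t^3 - 12*t^2 + 6*t - 1)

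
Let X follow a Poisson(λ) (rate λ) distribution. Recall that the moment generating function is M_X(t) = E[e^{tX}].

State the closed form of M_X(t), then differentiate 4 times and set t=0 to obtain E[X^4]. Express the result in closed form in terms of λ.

M_X(t) = e^(λ*(e^(t) - 1))
M′(t) = λ*e^(-λ)*e^(t)*e^(λ*e^(t))
M′′(t) = (λ^2*e^(2*t)*e^(λ*e^(t)) + λ*e^(t)*e^(λ*e^(t)))*e^(-λ)
M′′′(t) = (λ^3*e^(3*t)*e^(λ*e^(t)) + 3*λ^2*e^(2*t)*e^(λ*e^(t)) + λ*e^(t)*e^(λ*e^(t)))*e^(-λ)
M′′′′(t) = (λ^4*e^(4*t)*e^(λ*e^(t)) + 6*λ^3*e^(3*t)*e^(λ*e^(t)) + 7*λ^2*e^(2*t)*e^(λ*e^(t)) + λ*e^(t)*e^(λ*e^(t)))*e^(-λ)

E[X^4] = M′′′′(0) = λ*(λ^3 + 6*λ^2 + 7*λ + 1)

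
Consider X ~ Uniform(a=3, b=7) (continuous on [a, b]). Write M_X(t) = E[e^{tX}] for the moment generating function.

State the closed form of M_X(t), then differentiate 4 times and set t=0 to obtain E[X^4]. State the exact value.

E[X^4] = M^(4)(0) = 4141/5

M_X(t) = (e^(7*t) - e^(3*t))/(4*t)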